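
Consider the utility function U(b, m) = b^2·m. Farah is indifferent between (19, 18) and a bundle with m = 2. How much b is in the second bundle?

b = 57

U(19, 18) = 6498.
Set U(b, 2) = 6498 and solve.
With m = 2: b^2 = 6498/2 = 3249; taking the square root, b = 57.
Check: U(57, 2) = 6498.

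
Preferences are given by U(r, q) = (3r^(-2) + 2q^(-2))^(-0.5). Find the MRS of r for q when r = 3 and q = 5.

MRS = 125/18

For CES with ρ = -2, MRS = (3/2)·(q/r)^3.
At (3, 5): MRS = 125/18.
The indifference curve has slope −125/18 at this bundle.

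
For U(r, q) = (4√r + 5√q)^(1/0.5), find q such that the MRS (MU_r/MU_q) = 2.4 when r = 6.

q = 54

For CES with ρ = 0.5, MRS = (4/5)·√(q/r).
Setting (4/5)·√(q/6) = 2.4 gives √(q/6) = 3, so q/6 = 9 and q = 54.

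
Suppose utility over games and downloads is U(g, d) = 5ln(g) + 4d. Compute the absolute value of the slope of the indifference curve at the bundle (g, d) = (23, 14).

MRS = 5/92

MU_g = 5/g, MU_d = 4.
MRS = 5/g ÷ 4.
At (23, 14): MRS = 5/92.
So at (23, 14) the consumer would give up 5/92 units of d for one more unit of g.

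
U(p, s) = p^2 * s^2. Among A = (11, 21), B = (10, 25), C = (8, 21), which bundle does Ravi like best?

Evaluate utility at each bundle:
U(A) = 53361.
U(B) = 62500.
U(C) = 28224.
Highest utility is B, so B ≻ A ≻ C.

Bundle B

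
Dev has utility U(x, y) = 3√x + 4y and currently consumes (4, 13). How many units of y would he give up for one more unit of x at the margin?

MU_x = 3/(2√x), MU_y = 4.
MRS = 3/(2√x) ÷ 4.
At (4, 13): MRS = 3/16.
The indifference curve has slope −3/16 at this bundle.

MRS = 3/16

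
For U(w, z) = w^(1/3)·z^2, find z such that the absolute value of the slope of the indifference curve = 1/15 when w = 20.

MU_w = 1/3·w^(-2/3)·z^2 and MU_z = 2·w^(1/3)·z.
MRS = MU_w/MU_z = (1/6)·z/w.
Substitute w = 20: MRS = z/120. Setting z/120 = 1/15 gives z = (1/15)·120 = 8.

z = 8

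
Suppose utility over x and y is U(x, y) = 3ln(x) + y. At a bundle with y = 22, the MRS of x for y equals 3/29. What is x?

MU_x = 3/x, MU_y = 1.
MRS = 3/x ÷ 1.
MRS depends only on x: 3/x = 3/29 ⇒ x = 3/(3/29) = 29.

x = 29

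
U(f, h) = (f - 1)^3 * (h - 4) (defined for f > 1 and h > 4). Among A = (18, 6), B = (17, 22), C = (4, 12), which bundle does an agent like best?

Bundle B

Evaluate utility at each bundle:
U(A) = 9826.
U(B) = 73728.
U(C) = 216.
Highest utility is B, so B ≻ A ≻ C.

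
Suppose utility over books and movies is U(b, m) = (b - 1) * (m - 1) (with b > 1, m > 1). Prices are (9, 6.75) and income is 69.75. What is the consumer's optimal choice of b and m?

b* = 4, m* = 5

MU_b = (m−1), MU_m = (b−1).
MRS = (m−1)/(b−1).
Tangency: set MRS = p_b/p_m = 9/6.75 = 4/3.
So (m − 1)/(b − 1) = 4/3, i.e. (m − 1) = (4/3)·(b − 1).
Rewrite the budget in excess-of-subsistence terms: 9·(b − 1) + 6.75·(m − 1) = 69.75 − 9·1 − 6.75·1 = 54.
Substituting, 18·(b − 1) = 54, so b − 1 = 3 and b* = 4.
Then m − 1 = (4/3)·3 = 4, so m* = 5.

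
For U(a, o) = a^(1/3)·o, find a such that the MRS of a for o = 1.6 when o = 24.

a = 5

MU_a = 1/3·a^(-2/3)·o and MU_o = a^(1/3).
MRS = MU_a/MU_o = (1/3)·o/a.
Substitute o = 24: MRS = 8/a. Setting 8/a = 1.6 gives a = 8/1.6 = 5.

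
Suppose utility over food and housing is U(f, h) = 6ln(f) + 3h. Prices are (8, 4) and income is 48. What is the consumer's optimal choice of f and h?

MU_f = 6/f, MU_h = 3.
MRS = 6/f ÷ 3.
Tangency: set MRS = p_f/p_h = 8/4 = 2.
MRS depends only on f: 2/f = 2 ⇒ f* = 2/2 = 1.
From the budget, 4·h = 48 − 8·1 = 40, so h* = 10.

f* = 1, h* = 10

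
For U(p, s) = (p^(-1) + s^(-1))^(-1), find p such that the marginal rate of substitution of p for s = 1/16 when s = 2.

p = 8

For CES with ρ = -1, MRS = (s/p)^2.
Setting (2/p)^2 = 1/16 gives 2/p = 0.25 and p = 8.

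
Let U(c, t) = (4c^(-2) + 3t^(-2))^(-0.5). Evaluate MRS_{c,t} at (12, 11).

MRS = 1331/1296

For CES with ρ = -2, MRS = (4/3)·(t/c)^3.
At (12, 11): MRS = 1331/1296.
The indifference curve has slope −1331/1296 at this bundle.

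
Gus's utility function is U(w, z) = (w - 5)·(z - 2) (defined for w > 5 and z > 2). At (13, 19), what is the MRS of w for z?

MRS = 2.125

MU_w = (z−2), MU_z = (w−5).
MRS = (z−2)/(w−5).
At (13, 19): MRS = 2.125.
The indifference curve has slope −2.125 at this bundle.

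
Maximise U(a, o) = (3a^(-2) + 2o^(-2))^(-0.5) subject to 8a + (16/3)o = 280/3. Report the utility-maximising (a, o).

a* = 7, o* = 7

For CES with ρ = -2, MRS = (3/2)·(o/a)^3.
Tangency: set MRS = p_a/p_o = 8/(16/3) = 1.5.
So (o/a)^3 = 1; taking the cube root, o/a = 1, i.e. o = a.
Substitute into the budget 8·a + (16/3)·o = 280/3: (40/3)·a = 280/3, so a* = 7 and o* = 7.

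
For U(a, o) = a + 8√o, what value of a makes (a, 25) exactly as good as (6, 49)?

a = 22

U(6, 49) = 62.
Set U(a, 25) = 62 and solve.
With o = 25: √25 = 5, so a = 62 − 8·5 = 22.
Check: U(22, 25) = 62.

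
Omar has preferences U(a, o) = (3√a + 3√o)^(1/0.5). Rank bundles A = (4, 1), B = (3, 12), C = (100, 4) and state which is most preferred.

Bundle C

Evaluate utility at each bundle:
U(A) = 81.000.
U(B) = 243.000.
U(C) = 1296.000.
Highest utility is C, so C ≻ B ≻ A.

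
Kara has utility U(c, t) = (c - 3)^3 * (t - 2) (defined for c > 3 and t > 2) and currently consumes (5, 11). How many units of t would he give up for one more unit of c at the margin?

MRS = 13.5

MU_c = 3·(c−3)^2·(t−2), MU_t = (c−3)^3.
MRS = (3/1)·(t−2)/(c−3).
At (5, 11): MRS = 13.5.
The indifference curve has slope −13.5 at this bundle.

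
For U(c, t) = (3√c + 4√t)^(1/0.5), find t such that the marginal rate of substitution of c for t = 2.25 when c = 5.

For CES with ρ = 0.5, MRS = (3/4)·√(t/c).
Setting (3/4)·√(t/5) = 2.25 gives √(t/5) = 3, so t/5 = 9 and t = 45.

t = 45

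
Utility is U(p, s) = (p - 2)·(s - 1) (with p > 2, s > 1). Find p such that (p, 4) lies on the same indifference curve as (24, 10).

p = 68

U(24, 10) = 198.
Set U(p, 4) = 198 and solve.
With s = 4: (4 − 1) = 3, so (p − 2) = 198/3 = 66.
So p = 2 + 66 = 68.
Check: U(68, 4) = 198.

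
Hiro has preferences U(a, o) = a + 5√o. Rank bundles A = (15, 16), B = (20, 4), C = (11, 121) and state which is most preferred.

Bundle C

Evaluate utility at each bundle:
U(A) = 35.000.
U(B) = 30.000.
U(C) = 66.000.
Highest utility is C, so C ≻ A ≻ B.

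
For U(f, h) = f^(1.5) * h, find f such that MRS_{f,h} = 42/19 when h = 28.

f = 19

MU_f = 1.5·√f·h and MU_h = f^(1.5).
MRS = MU_f/MU_h = (1.5)·h/f.
Substitute h = 28: MRS = 42/f. Setting 42/f = 42/19 gives f = 42/(42/19) = 19.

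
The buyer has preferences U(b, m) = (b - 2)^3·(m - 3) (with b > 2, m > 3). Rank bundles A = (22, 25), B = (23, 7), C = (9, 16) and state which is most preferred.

Evaluate utility at each bundle:
U(A) = 176000.
U(B) = 37044.
U(C) = 4459.
Highest utility is A, so A ≻ B ≻ C.

Bundle A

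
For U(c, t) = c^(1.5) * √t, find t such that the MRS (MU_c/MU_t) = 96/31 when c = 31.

t = 32

MU_c = 1.5·√c·√t and MU_t = 0.5·c^(1.5)·t^(-0.5).
MRS = MU_c/MU_t = (3)·t/c.
Substitute c = 31: MRS = t/(31/3). Setting t/(31/3) = 96/31 gives t = (96/31)·(31/3) = 32.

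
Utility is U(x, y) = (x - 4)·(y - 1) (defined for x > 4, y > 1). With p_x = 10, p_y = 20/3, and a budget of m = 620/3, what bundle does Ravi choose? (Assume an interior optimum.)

x* = 12, y* = 13

MU_x = (y−1), MU_y = (x−4).
MRS = (y−1)/(x−4).
Tangency: set MRS = p_x/p_y = 10/(20/3) = 1.5.
So (y − 1)/(x − 4) = 1.5, i.e. (y − 1) = 1.5·(x − 4).
Rewrite the budget in excess-of-subsistence terms: 10·(x − 4) + (20/3)·(y − 1) = 620/3 − 10·4 − (20/3)·1 = 160.
Substituting, 20·(x − 4) = 160, so x − 4 = 8 and x* = 12.
Then y − 1 = 1.5·8 = 12, so y* = 13.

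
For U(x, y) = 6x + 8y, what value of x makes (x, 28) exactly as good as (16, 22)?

x = 8

U(16, 22) = 272.
Set U(x, 28) = 272 and solve.
6x + 8·28 = 272 ⇒ 6x = 48 ⇒ x = 8.
Check: U(8, 28) = 272.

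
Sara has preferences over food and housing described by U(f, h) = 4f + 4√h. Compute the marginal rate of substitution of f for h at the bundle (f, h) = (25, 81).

MRS = 18

MU_f = 4, MU_h = 4/(2√h).
MRS = 4 ÷ (4/(2√h)).
At (25, 81): MRS = 18.
The indifference curve has slope −18 at this bundle.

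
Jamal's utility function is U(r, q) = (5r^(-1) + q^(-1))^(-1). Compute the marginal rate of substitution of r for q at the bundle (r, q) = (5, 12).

MRS = 28.8

For CES with ρ = -1, MRS = (5/1)·(q/r)^2.
At (5, 12): MRS = 28.8.
That is, one extra unit of r is worth 28.8 units of q at the margin.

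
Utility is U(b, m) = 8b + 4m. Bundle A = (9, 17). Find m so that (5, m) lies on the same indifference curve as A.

U(9, 17) = 140.
Set U(5, m) = 140 and solve.
8·5 + 4m = 140 ⇒ 4m = 100 ⇒ m = 25.
Check: U(5, 25) = 140.

m = 25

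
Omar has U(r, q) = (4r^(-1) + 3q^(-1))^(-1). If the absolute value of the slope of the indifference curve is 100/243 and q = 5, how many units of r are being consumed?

For CES with ρ = -1, MRS = (4/3)·(q/r)^2.
Setting (4/3)·(5/r)^2 = 100/243 gives (5/r)^2 = 25/81, so 5/r = 5/9 and r = 9.

r = 9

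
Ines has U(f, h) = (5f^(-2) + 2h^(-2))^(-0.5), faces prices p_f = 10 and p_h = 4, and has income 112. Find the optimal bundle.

f* = 8, h* = 8

For CES with ρ = -2, MRS = (5/2)·(h/f)^3.
Tangency: set MRS = p_f/p_h = 10/4 = 2.5.
So (h/f)^3 = 1; taking the cube root, h/f = 1, i.e. h = f.
Substitute into the budget 10·f + 4·h = 112: 14·f = 112, so f* = 8 and h* = 8.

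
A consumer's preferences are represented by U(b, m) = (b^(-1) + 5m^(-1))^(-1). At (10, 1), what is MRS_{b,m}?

MRS = 1/500

For CES with ρ = -1, MRS = (1/5)·(m/b)^2.
At (10, 1): MRS = 1/500.
So at (10, 1) the consumer would give up 1/500 units of m for one more unit of b.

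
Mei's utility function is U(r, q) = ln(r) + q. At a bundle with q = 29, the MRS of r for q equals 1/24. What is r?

r = 24

MU_r = 1/r, MU_q = 1.
MRS = 1/r ÷ 1.
MRS depends only on r: 1/r = 1/24 ⇒ r = 1/(1/24) = 24.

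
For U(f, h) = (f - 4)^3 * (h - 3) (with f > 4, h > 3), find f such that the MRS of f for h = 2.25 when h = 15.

f = 20

MU_f = 3·(f−4)^2·(h−3), MU_h = (f−4)^3.
MRS = (3/1)·(h−3)/(f−4).
Substitute h = 15: MRS = 36/(f − 4). Setting this equal to 2.25 gives f − 4 = 36/2.25 = 16, so f = 20.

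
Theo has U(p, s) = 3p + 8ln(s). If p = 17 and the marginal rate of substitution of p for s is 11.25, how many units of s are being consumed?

MU_p = 3, MU_s = 8/s.
MRS = 3 ÷ (8/s).
MRS depends only on s: 0.375·s = 11.25 ⇒ s = 11.25/0.375 = 30.

s = 30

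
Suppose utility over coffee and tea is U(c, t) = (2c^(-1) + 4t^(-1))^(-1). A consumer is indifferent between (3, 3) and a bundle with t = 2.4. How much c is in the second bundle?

U depends on (c, t) only through S = 2c^(-1) + 4t^(-1), so equal utility means equal S. At (3, 3): S = 2.
With t = 2.4: 4·2.4^(-1) = 5/3, so 2c^(-1) = 2 − 5/3 = 1/3, i.e. c^(-1) = 1/6.
Hence c = 1/(1/6) = 6.
Check: U(6, 2.4) = 0.5.

c = 6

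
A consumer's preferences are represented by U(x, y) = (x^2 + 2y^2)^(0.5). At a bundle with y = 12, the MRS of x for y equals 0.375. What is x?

For CES with ρ = 2, MRS = (1/2)·(y/x)^(-1).
Setting (1/2)·(12/x)^(-1) = 0.375 gives (12/x)^(-1) = 0.75, so 12/x = 4/3 and x = 9.

x = 9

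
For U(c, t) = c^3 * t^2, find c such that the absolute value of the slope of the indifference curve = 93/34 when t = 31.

c = 17

MU_c = 3·c^2·t^2 and MU_t = 2·c^3·t.
MRS = MU_c/MU_t = (3/2)·t/c.
Substitute t = 31: MRS = 46.5/c. Setting 46.5/c = 93/34 gives c = 46.5/(93/34) = 17.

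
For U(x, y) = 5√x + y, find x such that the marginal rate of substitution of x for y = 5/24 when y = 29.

MU_x = 5/(2√x), MU_y = 1.
MRS = 5/(2√x) ÷ 1.
MRS depends only on x: 2.5/√x = 5/24 ⇒ √x = 2.5/(5/24) = 12 ⇒ x = 144.

x = 144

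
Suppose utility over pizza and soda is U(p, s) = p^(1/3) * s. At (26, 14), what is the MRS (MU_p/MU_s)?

MU_p = 1/3·p^(-2/3)·s and MU_s = p^(1/3).
MRS = MU_p/MU_s = (1/3)·s/p.
At (26, 14): MRS = 7/39.
That is, one extra unit of p is worth 7/39 units of s at the margin.

MRS = 7/39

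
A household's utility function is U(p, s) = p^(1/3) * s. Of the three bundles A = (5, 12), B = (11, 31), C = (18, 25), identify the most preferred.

Bundle B

Evaluate utility at each bundle:
U(A) = 20.520.
U(B) = 68.943.
U(C) = 65.519.
Highest utility is B, so B ≻ C ≻ A.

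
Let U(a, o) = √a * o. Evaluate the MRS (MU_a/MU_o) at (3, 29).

MRS = 29/6

MU_a = 0.5·a^(-0.5)·o and MU_o = √a.
MRS = MU_a/MU_o = (0.5)·o/a.
At (3, 29): MRS = 29/6.
So at (3, 29) the consumer would give up 29/6 units of o for one more unit of a.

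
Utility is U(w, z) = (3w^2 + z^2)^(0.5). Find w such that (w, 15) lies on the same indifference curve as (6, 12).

w = 3

U depends on (w, z) only through S = 3w^2 + z^2, so equal utility means equal S. At (6, 12): S = 252.
With z = 15: 15^2 = 225, so 3w^2 = 252 − 225 = 27, i.e. w^2 = 9.
Hence w = √9 = 3.
Check: U(3, 15) = 15.8745.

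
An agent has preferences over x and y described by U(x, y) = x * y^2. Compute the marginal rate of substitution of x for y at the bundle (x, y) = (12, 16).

MU_x = y^2 and MU_y = 2·x·y.
MRS = MU_x/MU_y = (1/2)·y/x.
At (12, 16): MRS = 2/3.
That is, one extra unit of x is worth 2/3 units of y at the margin.

MRS = 2/3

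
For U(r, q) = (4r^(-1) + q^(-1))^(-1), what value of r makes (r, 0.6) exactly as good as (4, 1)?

r = 12

U depends on (r, q) only through S = 4r^(-1) + q^(-1), so equal utility means equal S. At (4, 1): S = 2.
With q = 0.6: 0.6^(-1) = 5/3, so 4r^(-1) = 2 − 5/3 = 1/3, i.e. r^(-1) = 1/12.
Hence r = 1/(1/12) = 12.
Check: U(12, 0.6) = 0.5.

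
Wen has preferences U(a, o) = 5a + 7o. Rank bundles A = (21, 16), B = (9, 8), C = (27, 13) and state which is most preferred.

Evaluate utility at each bundle:
U(A) = 217.
U(B) = 101.
U(C) = 226.
Highest utility is C, so C ≻ A ≻ B.

Bundle C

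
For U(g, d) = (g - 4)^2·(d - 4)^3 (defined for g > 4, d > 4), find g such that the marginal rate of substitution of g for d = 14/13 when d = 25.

MU_g = 2·(g−4)·(d−4)^3, MU_d = 3·(g−4)^2·(d−4)^2.
MRS = (2/3)·(d−4)/(g−4).
Substitute d = 25: MRS = 14/(g − 4). Setting this equal to 14/13 gives g − 4 = 14/(14/13) = 13, so g = 17.

g = 17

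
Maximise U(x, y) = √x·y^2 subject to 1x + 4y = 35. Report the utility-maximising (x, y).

MU_x = 0.5·x^(-0.5)·y^2 and MU_y = 2·√x·y.
MRS = MU_x/MU_y = (0.25)·y/x.
Tangency: set MRS = p_x/p_y = 1/4 = 0.25.
So (0.25)·y/x = 0.25, i.e. y = x.
Substitute into the budget 1·x + 4·y = 35: 5·x = 35, so x* = 7.
Then y* = 7.

x* = 7, y* = 7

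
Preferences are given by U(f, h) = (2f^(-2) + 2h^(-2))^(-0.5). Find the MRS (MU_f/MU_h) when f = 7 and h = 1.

MRS = 1/343

For CES with ρ = -2, MRS = (h/f)^3.
At (7, 1): MRS = 1/343.
So at (7, 1) the consumer would give up 1/343 units of h for one more unit of f.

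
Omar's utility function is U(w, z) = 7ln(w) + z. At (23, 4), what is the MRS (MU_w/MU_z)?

MRS = 7/23

MU_w = 7/w, MU_z = 1.
MRS = 7/w ÷ 1.
At (23, 4): MRS = 7/23.
That is, one extra unit of w is worth 7/23 units of z at the margin.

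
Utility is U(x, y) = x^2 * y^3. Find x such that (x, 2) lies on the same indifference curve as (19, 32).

U(19, 32) = 11829248.
Set U(x, 2) = 11829248 and solve.
With y = 2: 2^3 = 8, so x^2 = 11829248/8 = 1478656; taking the square root, x = 1216.
Check: U(1216, 2) = 11829248.

x = 1216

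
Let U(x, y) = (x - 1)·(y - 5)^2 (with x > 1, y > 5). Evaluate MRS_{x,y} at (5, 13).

MU_x = (y−5)^2, MU_y = 2·(x−1)·(y−5).
MRS = (1/2)·(y−5)/(x−1).
At (5, 13): MRS = 1.
So at (5, 13) the consumer would give up 1 units of y for one more unit of x.

MRS = 1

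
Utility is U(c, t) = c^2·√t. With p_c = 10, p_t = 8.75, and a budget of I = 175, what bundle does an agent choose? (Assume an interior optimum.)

c* = 14, t* = 4

MU_c = 2·c·√t and MU_t = 0.5·c^2·t^(-0.5).
MRS = MU_c/MU_t = (4)·t/c.
Tangency: set MRS = p_c/p_t = 10/8.75 = 8/7.
So (4)·t/c = 8/7, i.e. t = (2/7)·c.
Substitute into the budget 10·c + 8.75·t = 175: 12.5·c = 175, so c* = 14.
Then t* = (2/7)·14 = 4.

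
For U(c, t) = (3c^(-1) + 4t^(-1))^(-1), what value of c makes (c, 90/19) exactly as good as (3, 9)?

U depends on (c, t) only through S = 3c^(-1) + 4t^(-1), so equal utility means equal S. At (3, 9): S = 13/9.
With t = 90/19: 4·(90/19)^(-1) = 38/45, so 3c^(-1) = 13/9 − 38/45 = 0.6, i.e. c^(-1) = 0.2.
Hence c = 1/0.2 = 5.
Check: U(5, 90/19) = 0.6923.

c = 5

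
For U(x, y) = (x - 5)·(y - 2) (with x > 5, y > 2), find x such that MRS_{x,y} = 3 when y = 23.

x = 12

MU_x = (y−2), MU_y = (x−5).
MRS = (y−2)/(x−5).
Substitute y = 23: MRS = 21/(x − 5). Setting this equal to 3 gives x − 5 = 21/3 = 7, so x = 12.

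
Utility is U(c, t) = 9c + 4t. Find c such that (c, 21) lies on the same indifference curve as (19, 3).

c = 11

U(19, 3) = 183.
Set U(c, 21) = 183 and solve.
9c + 4·21 = 183 ⇒ 9c = 99 ⇒ c = 11.
Check: U(11, 21) = 183.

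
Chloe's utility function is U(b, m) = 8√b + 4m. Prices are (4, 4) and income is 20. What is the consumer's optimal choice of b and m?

b* = 1, m* = 4

MU_b = 8/(2√b), MU_m = 4.
MRS = 8/(2√b) ÷ 4.
Tangency: set MRS = p_b/p_m = 4/4 = 1.
MRS depends only on b: 1/√b = 1 ⇒ √b = 1/1 = 1 ⇒ b* = 1.
From the budget, 4·m = 20 − 4·1 = 16, so m* = 4.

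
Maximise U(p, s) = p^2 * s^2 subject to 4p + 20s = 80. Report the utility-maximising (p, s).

MU_p = 2·p·s^2 and MU_s = 2·p^2·s.
MRS = MU_p/MU_s = s/p.
Tangency: set MRS = p_p/p_s = 4/20 = 0.2.
So s/p = 0.2, i.e. s = 0.2·p.
Substitute into the budget 4·p + 20·s = 80: 8·p = 80, so p* = 10.
Then s* = 0.2·10 = 2.

p* = 10, s* = 2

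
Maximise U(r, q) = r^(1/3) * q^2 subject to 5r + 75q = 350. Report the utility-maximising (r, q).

MU_r = 1/3·r^(-2/3)·q^2 and MU_q = 2·r^(1/3)·q.
MRS = MU_r/MU_q = (1/6)·q/r.
Tangency: set MRS = p_r/p_q = 5/75 = 1/15.
So (1/6)·q/r = 1/15, i.e. q = 0.4·r.
Substitute into the budget 5·r + 75·q = 350: 35·r = 350, so r* = 10.
Then q* = 0.4·10 = 4.

r* = 10, q* = 4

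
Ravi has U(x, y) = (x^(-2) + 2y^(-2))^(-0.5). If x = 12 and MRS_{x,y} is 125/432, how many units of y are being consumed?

For CES with ρ = -2, MRS = (1/2)·(y/x)^3.
Setting (1/2)·(y/12)^3 = 125/432 gives (y/12)^3 = 125/216, so y/12 = 5/6 and y = 10.

y = 10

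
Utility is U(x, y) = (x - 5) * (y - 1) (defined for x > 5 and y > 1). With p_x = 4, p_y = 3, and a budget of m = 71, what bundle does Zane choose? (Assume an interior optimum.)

x* = 11, y* = 9

MU_x = (y−1), MU_y = (x−5).
MRS = (y−1)/(x−5).
Tangency: set MRS = p_x/p_y = 4/3.
So (y − 1)/(x − 5) = 4/3, i.e. (y − 1) = (4/3)·(x − 5).
Rewrite the budget in excess-of-subsistence terms: 4·(x − 5) + 3·(y − 1) = 71 − 4·5 − 3·1 = 48.
Substituting, 8·(x − 5) = 48, so x − 5 = 6 and x* = 11.
Then y − 1 = (4/3)·6 = 8, so y* = 9.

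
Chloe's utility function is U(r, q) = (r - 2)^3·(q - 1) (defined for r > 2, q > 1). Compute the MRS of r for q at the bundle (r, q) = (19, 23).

MRS = 66/17

MU_r = 3·(r−2)^2·(q−1), MU_q = (r−2)^3.
MRS = (3/1)·(q−1)/(r−2).
At (19, 23): MRS = 66/17.
That is, one extra unit of r is worth 66/17 units of q at the margin.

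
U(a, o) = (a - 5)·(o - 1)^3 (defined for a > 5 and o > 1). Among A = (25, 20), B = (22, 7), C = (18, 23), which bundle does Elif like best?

Evaluate utility at each bundle:
U(A) = 137180.
U(B) = 3672.
U(C) = 138424.
Highest utility is C, so C ≻ A ≻ B.

Bundle C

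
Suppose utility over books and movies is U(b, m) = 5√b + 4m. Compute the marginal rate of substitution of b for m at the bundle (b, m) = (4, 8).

MRS = 5/16

MU_b = 5/(2√b), MU_m = 4.
MRS = 5/(2√b) ÷ 4.
At (4, 8): MRS = 5/16.
The indifference curve has slope −5/16 at this bundle.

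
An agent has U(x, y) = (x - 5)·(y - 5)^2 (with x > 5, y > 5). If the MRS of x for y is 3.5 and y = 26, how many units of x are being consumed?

x = 8

MU_x = (y−5)^2, MU_y = 2·(x−5)·(y−5).
MRS = (1/2)·(y−5)/(x−5).
Substitute y = 26: MRS = 10.5/(x − 5). Setting this equal to 3.5 gives x − 5 = 10.5/3.5 = 3, so x = 8.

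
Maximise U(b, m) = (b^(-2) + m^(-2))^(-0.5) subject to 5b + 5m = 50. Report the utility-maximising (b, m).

b* = 5, m* = 5

For CES with ρ = -2, MRS = (m/b)^3.
Tangency: set MRS = p_b/p_m = 5/5 = 1.
So (m/b)^3 = 1; taking the cube root, m/b = 1, i.e. m = b.
Substitute into the budget 5·b + 5·m = 50: 10·b = 50, so b* = 5 and m* = 5.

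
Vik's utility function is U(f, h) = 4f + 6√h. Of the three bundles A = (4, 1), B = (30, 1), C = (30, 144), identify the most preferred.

Evaluate utility at each bundle:
U(A) = 22.000.
U(B) = 126.000.
U(C) = 192.000.
Highest utility is C, so C ≻ B ≻ A.

Bundle C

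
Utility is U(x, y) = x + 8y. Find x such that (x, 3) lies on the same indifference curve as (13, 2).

x = 5

U(13, 2) = 29.
Set U(x, 3) = 29 and solve.
x + 8·3 = 29 ⇒ x = 5 ⇒ x = 5.
Check: U(5, 3) = 29.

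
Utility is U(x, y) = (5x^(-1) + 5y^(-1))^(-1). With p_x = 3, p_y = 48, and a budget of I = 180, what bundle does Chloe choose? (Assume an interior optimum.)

x* = 12, y* = 3

For CES with ρ = -1, MRS = (y/x)^2.
Tangency: set MRS = p_x/p_y = 3/48 = 1/16.
So (y/x)^2 = 1/16; taking the square root, y/x = 0.25, i.e. y = 0.25·x.
Substitute into the budget 3·x + 48·y = 180: 15·x = 180, so x* = 12 and y* = 0.25·12 = 3.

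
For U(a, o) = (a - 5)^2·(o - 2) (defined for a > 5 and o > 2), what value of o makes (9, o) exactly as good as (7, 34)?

U(7, 34) = 128.
Set U(9, o) = 128 and solve.
With a = 9: (9 − 5)^2 = 16, so (o − 2) = 128/16 = 8.
So o = 2 + 8 = 10.
Check: U(9, 10) = 128.

o = 10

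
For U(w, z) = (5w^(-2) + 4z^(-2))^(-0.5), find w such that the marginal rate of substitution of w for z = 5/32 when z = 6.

For CES with ρ = -2, MRS = (5/4)·(z/w)^3.
Setting (5/4)·(6/w)^3 = 5/32 gives (6/w)^3 = 0.125, so 6/w = 0.5 and w = 12.

w = 12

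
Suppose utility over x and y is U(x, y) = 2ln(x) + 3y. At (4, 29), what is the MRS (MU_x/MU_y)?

MRS = 1/6

MU_x = 2/x, MU_y = 3.
MRS = 2/x ÷ 3.
At (4, 29): MRS = 1/6.
That is, one extra unit of x is worth 1/6 units of y at the margin.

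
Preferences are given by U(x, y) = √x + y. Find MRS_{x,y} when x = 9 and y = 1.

MRS = 1/6

MU_x = 1/(2√x), MU_y = 1.
MRS = 1/(2√x) ÷ 1.
At (9, 1): MRS = 1/6.
That is, one extra unit of x is worth 1/6 units of y at the margin.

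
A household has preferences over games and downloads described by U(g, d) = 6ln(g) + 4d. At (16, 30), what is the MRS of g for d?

MRS = 3/32

MU_g = 6/g, MU_d = 4.
MRS = 6/g ÷ 4.
At (16, 30): MRS = 3/32.
That is, one extra unit of g is worth 3/32 units of d at the margin.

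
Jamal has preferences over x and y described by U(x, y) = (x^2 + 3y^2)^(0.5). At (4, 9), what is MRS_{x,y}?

MRS = 4/27

For CES with ρ = 2, MRS = (1/3)·(y/x)^(-1).
At (4, 9): MRS = 4/27.
That is, one extra unit of x is worth 4/27 units of y at the margin.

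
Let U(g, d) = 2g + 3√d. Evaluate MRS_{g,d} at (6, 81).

MRS = 12

MU_g = 2, MU_d = 3/(2√d).
MRS = 2 ÷ (3/(2√d)).
At (6, 81): MRS = 12.
So at (6, 81) the consumer would give up 12 units of d for one more unit of g.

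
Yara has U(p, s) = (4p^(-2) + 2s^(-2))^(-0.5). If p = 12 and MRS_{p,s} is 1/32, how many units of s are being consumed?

s = 3

For CES with ρ = -2, MRS = (4/2)·(s/p)^3.
Setting (4/2)·(s/12)^3 = 1/32 gives (s/12)^3 = 1/64, so s/12 = 0.25 and s = 3.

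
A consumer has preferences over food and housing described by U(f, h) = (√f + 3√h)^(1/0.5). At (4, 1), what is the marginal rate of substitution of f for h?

For CES with ρ = 0.5, MRS = (1/3)·√(h/f).
At (4, 1): MRS = 1/6.
That is, one extra unit of f is worth 1/6 units of h at the margin.

MRS = 1/6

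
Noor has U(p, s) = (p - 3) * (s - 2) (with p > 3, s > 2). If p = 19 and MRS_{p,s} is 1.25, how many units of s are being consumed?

s = 22

MU_p = (s−2), MU_s = (p−3).
MRS = (s−2)/(p−3).
Substitute p = 19: MRS = (s − 2)/16. Setting this equal to 1.25 gives s − 2 = 1.25·16 = 20, so s = 22.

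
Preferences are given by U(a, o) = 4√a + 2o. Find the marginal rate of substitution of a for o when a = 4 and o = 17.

MRS = 0.5

MU_a = 4/(2√a), MU_o = 2.
MRS = 4/(2√a) ÷ 2.
At (4, 17): MRS = 0.5.
The indifference curve has slope −0.5 at this bundle.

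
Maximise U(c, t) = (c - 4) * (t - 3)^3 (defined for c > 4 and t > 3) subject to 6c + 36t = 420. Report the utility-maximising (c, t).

MU_c = (t−3)^3, MU_t = 3·(c−4)·(t−3)^2.
MRS = (1/3)·(t−3)/(c−4).
Tangency: set MRS = p_c/p_t = 6/36 = 1/6.
So (1/3)·(t − 3)/(c − 4) = 1/6, i.e. (t − 3) = 0.5·(c − 4).
Rewrite the budget in excess-of-subsistence terms: 6·(c − 4) + 36·(t − 3) = 420 − 6·4 − 36·3 = 288.
Substituting, 24·(c − 4) = 288, so c − 4 = 12 and c* = 16.
Then t − 3 = 0.5·12 = 6, so t* = 9.

c* = 16, t* = 9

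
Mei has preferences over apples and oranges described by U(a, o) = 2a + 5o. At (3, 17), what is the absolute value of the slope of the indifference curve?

MRS = 0.4

MU_a = 2, MU_o = 5, so MRS = 2/5 = 0.4 at every bundle.
At (3, 17): MRS = 0.4.
So at (3, 17) the consumer would give up 0.4 units of o for one more unit of a.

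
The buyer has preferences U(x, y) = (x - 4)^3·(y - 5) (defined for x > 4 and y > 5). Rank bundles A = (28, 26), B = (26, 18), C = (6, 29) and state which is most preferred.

Bundle A

Evaluate utility at each bundle:
U(A) = 290304.
U(B) = 138424.
U(C) = 192.
Highest utility is A, so A ≻ B ≻ C.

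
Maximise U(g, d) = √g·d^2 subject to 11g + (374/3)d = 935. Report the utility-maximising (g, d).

g* = 17, d* = 6

MU_g = 0.5·g^(-0.5)·d^2 and MU_d = 2·√g·d.
MRS = MU_g/MU_d = (0.25)·d/g.
Tangency: set MRS = p_g/p_d = 11/(374/3) = 3/34.
So (0.25)·d/g = 3/34, i.e. d = (6/17)·g.
Substitute into the budget 11·g + (374/3)·d = 935: 55·g = 935, so g* = 17.
Then d* = (6/17)·17 = 6.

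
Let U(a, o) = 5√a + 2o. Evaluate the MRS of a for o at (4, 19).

MRS = 0.625

MU_a = 5/(2√a), MU_o = 2.
MRS = 5/(2√a) ÷ 2.
At (4, 19): MRS = 0.625.
So at (4, 19) the consumer would give up 0.625 units of o for one more unit of a.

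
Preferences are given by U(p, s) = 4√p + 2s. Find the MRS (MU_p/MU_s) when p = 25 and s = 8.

MU_p = 4/(2√p), MU_s = 2.
MRS = 4/(2√p) ÷ 2.
At (25, 8): MRS = 0.2.
So at (25, 8) the consumer would give up 0.2 units of s for one more unit of p.

MRS = 0.2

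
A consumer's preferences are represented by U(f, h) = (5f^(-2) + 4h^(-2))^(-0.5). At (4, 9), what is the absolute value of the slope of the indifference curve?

For CES with ρ = -2, MRS = (5/4)·(h/f)^3.
At (4, 9): MRS = 3645/256.
So at (4, 9) the consumer would give up 3645/256 units of h for one more unit of f.

MRS = 3645/256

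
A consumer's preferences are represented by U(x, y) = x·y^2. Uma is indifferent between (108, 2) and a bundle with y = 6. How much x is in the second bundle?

x = 12

U(108, 2) = 432.
Set U(x, 6) = 432 and solve.
With y = 6: 6^2 = 36, so x = 432/36 = 12.
Check: U(12, 6) = 432.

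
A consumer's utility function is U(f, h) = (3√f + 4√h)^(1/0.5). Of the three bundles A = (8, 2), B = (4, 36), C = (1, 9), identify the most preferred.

Evaluate utility at each bundle:
U(A) = 200.000.
U(B) = 900.000.
U(C) = 225.000.
Highest utility is B, so B ≻ C ≻ A.

Bundle B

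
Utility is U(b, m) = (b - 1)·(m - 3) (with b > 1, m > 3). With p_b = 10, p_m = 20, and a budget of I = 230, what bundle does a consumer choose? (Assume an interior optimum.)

MU_b = (m−3), MU_m = (b−1).
MRS = (m−3)/(b−1).
Tangency: set MRS = p_b/p_m = 10/20 = 0.5.
So (m − 3)/(b − 1) = 0.5, i.e. (m − 3) = 0.5·(b − 1).
Rewrite the budget in excess-of-subsistence terms: 10·(b − 1) + 20·(m − 3) = 230 − 10·1 − 20·3 = 160.
Substituting, 20·(b − 1) = 160, so b − 1 = 8 and b* = 9.
Then m − 3 = 0.5·8 = 4, so m* = 7.

b* = 9, m* = 7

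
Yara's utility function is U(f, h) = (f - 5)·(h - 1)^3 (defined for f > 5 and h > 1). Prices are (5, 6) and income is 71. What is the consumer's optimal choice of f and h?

MU_f = (h−1)^3, MU_h = 3·(f−5)·(h−1)^2.
MRS = (1/3)·(h−1)/(f−5).
Tangency: set MRS = p_f/p_h = 5/6.
So (1/3)·(h − 1)/(f − 5) = 5/6, i.e. (h − 1) = 2.5·(f − 5).
Rewrite the budget in excess-of-subsistence terms: 5·(f − 5) + 6·(h − 1) = 71 − 5·5 − 6·1 = 40.
Substituting, 20·(f − 5) = 40, so f − 5 = 2 and f* = 7.
Then h − 1 = 2.5·2 = 5, so h* = 6.

f* = 7, h* = 6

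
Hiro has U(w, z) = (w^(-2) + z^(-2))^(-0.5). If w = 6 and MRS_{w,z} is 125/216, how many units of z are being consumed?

z = 5

For CES with ρ = -2, MRS = (z/w)^3.
Setting (z/6)^3 = 125/216 gives z/6 = 5/6 and z = 5.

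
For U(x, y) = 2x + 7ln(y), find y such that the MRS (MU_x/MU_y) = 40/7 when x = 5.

MU_x = 2, MU_y = 7/y.
MRS = 2 ÷ (7/y).
MRS depends only on y: (2/7)·y = 40/7 ⇒ y = (40/7)/(2/7) = 20.

y = 20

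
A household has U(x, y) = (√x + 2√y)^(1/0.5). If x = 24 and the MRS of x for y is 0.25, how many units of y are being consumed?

For CES with ρ = 0.5, MRS = (1/2)·√(y/x).
Setting (1/2)·√(y/24) = 0.25 gives √(y/24) = 0.5, so y/24 = 0.25 and y = 6.

y = 6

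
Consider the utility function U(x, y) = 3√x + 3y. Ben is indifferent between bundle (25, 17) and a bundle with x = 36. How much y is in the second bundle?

U(25, 17) = 66.
Set U(36, y) = 66 and solve.
With x = 36: √36 = 6, so 3y = 66 − 3·6 = 48 and y = 16.
Check: U(36, 16) = 66.

y = 16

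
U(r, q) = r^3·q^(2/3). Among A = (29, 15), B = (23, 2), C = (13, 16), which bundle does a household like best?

Bundle A

Evaluate utility at each bundle:
U(A) = 148338.824.
U(B) = 19313.909.
U(C) = 13950.080.
Highest utility is A, so A ≻ B ≻ C.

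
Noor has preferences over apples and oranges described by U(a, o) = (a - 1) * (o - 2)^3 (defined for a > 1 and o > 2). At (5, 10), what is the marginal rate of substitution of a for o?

MU_a = (o−2)^3, MU_o = 3·(a−1)·(o−2)^2.
MRS = (1/3)·(o−2)/(a−1).
At (5, 10): MRS = 2/3.
So at (5, 10) the consumer would give up 2/3 units of o for one more unit of a.

MRS = 2/3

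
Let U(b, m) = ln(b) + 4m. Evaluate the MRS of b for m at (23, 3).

MU_b = 1/b, MU_m = 4.
MRS = 1/b ÷ 4.
At (23, 3): MRS = 1/92.
The indifference curve has slope −1/92 at this bundle.

MRS = 1/92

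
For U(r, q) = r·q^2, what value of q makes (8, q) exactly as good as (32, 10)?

q = 20

U(32, 10) = 3200.
Set U(8, q) = 3200 and solve.
With r = 8: q^2 = 3200/8 = 400; taking the square root, q = 20.
Check: U(8, 20) = 3200.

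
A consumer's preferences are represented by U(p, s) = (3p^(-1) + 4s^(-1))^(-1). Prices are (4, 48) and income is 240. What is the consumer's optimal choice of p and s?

p* = 12, s* = 4

For CES with ρ = -1, MRS = (3/4)·(s/p)^2.
Tangency: set MRS = p_p/p_s = 4/48 = 1/12.
So (s/p)^2 = 1/9; taking the square root, s/p = 1/3, i.e. s = (1/3)·p.
Substitute into the budget 4·p + 48·s = 240: 20·p = 240, so p* = 12 and s* = (1/3)·12 = 4.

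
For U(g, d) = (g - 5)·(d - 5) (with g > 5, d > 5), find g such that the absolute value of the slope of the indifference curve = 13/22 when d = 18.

g = 27

MU_g = (d−5), MU_d = (g−5).
MRS = (d−5)/(g−5).
Substitute d = 18: MRS = 13/(g − 5). Setting this equal to 13/22 gives g − 5 = 13/(13/22) = 22, so g = 27.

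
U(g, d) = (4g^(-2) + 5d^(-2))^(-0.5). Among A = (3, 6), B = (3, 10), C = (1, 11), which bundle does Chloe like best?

Bundle B

Evaluate utility at each bundle:
U(A) = 1.309.
U(B) = 1.422.
U(C) = 0.497.
Highest utility is B, so B ≻ A ≻ C.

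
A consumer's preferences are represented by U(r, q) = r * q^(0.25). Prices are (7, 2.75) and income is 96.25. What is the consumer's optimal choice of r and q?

MU_r = q^(0.25) and MU_q = 0.25·r·q^(-0.75).
MRS = MU_r/MU_q = (4)·q/r.
Tangency: set MRS = p_r/p_q = 7/2.75 = 28/11.
So (4)·q/r = 28/11, i.e. q = (7/11)·r.
Substitute into the budget 7·r + 2.75·q = 96.25: 8.75·r = 96.25, so r* = 11.
Then q* = (7/11)·11 = 7.

r* = 11, q* = 7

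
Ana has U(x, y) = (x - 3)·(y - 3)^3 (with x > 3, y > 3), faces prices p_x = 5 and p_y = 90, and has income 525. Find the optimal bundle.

MU_x = (y−3)^3, MU_y = 3·(x−3)·(y−3)^2.
MRS = (1/3)·(y−3)/(x−3).
Tangency: set MRS = p_x/p_y = 5/90 = 1/18.
So (1/3)·(y − 3)/(x − 3) = 1/18, i.e. (y − 3) = (1/6)·(x − 3).
Rewrite the budget in excess-of-subsistence terms: 5·(x − 3) + 90·(y − 3) = 525 − 5·3 − 90·3 = 240.
Substituting, 20·(x − 3) = 240, so x − 3 = 12 and x* = 15.
Then y − 3 = (1/6)·12 = 2, so y* = 5.

x* = 15, y* = 5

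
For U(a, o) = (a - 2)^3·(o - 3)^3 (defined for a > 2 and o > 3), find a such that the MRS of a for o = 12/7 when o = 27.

a = 16

MU_a = 3·(a−2)^2·(o−3)^3, MU_o = 3·(a−2)^3·(o−3)^2.
MRS = (o−3)/(a−2).
Substitute o = 27: MRS = 24/(a − 2). Setting this equal to 12/7 gives a − 2 = 24/(12/7) = 14, so a = 16.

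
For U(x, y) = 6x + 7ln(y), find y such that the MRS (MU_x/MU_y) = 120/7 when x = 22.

y = 20

MU_x = 6, MU_y = 7/y.
MRS = 6 ÷ (7/y).
MRS depends only on y: (6/7)·y = 120/7 ⇒ y = (120/7)/(6/7) = 20.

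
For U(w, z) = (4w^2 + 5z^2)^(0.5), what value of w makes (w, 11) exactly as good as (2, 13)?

w = 8

U depends on (w, z) only through S = 4w^2 + 5z^2, so equal utility means equal S. At (2, 13): S = 861.
With z = 11: 5·11^2 = 605, so 4w^2 = 861 − 605 = 256, i.e. w^2 = 64.
Hence w = √64 = 8.
Check: U(8, 11) = 29.3428.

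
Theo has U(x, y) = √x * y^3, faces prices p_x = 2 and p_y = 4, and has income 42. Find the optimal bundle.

MU_x = 0.5·x^(-0.5)·y^3 and MU_y = 3·√x·y^2.
MRS = MU_x/MU_y = (1/6)·y/x.
Tangency: set MRS = p_x/p_y = 2/4 = 0.5.
So (1/6)·y/x = 0.5, i.e. y = 3·x.
Substitute into the budget 2·x + 4·y = 42: 14·x = 42, so x* = 3.
Then y* = 3·3 = 9.

x* = 3, y* = 9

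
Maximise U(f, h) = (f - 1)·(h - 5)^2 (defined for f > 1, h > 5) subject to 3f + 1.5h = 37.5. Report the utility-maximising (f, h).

MU_f = (h−5)^2, MU_h = 2·(f−1)·(h−5).
MRS = (1/2)·(h−5)/(f−1).
Tangency: set MRS = p_f/p_h = 3/1.5 = 2.
So (1/2)·(h − 5)/(f − 1) = 2, i.e. (h − 5) = 4·(f − 1).
Rewrite the budget in excess-of-subsistence terms: 3·(f − 1) + 1.5·(h − 5) = 37.5 − 3·1 − 1.5·5 = 27.
Substituting, 9·(f − 1) = 27, so f − 1 = 3 and f* = 4.
Then h − 5 = 4·3 = 12, so h* = 17.

f* = 4, h* = 17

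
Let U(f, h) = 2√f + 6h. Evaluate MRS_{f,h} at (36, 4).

MRS = 1/36

MU_f = 2/(2√f), MU_h = 6.
MRS = 2/(2√f) ÷ 6.
At (36, 4): MRS = 1/36.
The indifference curve has slope −1/36 at this bundle.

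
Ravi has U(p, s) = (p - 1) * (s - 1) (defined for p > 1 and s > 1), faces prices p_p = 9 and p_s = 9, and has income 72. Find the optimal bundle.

p* = 4, s* = 4

MU_p = (s−1), MU_s = (p−1).
MRS = (s−1)/(p−1).
Tangency: set MRS = p_p/p_s = 9/9 = 1.
So (s − 1)/(p − 1) = 1, i.e. (s − 1) = (p − 1).
Rewrite the budget in excess-of-subsistence terms: 9·(p − 1) + 9·(s − 1) = 72 − 9·1 − 9·1 = 54.
Substituting, 18·(p − 1) = 54, so p − 1 = 3 and p* = 4.
Then s − 1 = 3, so s* = 4.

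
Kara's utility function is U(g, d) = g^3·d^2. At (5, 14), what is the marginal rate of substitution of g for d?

MRS = 4.2

MU_g = 3·g^2·d^2 and MU_d = 2·g^3·d.
MRS = MU_g/MU_d = (3/2)·d/g.
At (5, 14): MRS = 4.2.
That is, one extra unit of g is worth 4.2 units of d at the margin.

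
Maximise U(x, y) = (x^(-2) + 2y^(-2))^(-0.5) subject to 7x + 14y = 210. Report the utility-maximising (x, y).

x* = 10, y* = 10

For CES with ρ = -2, MRS = (1/2)·(y/x)^3.
Tangency: set MRS = p_x/p_y = 7/14 = 0.5.
So (y/x)^3 = 1; taking the cube root, y/x = 1, i.e. y = x.
Substitute into the budget 7·x + 14·y = 210: 21·x = 210, so x* = 10 and y* = 10.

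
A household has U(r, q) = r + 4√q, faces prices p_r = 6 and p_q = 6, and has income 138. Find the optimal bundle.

r* = 19, q* = 4

MU_r = 1, MU_q = 4/(2√q).
MRS = 1 ÷ (4/(2√q)).
Tangency: set MRS = p_r/p_q = 6/6 = 1.
MRS depends only on q: 0.5·√q = 1 ⇒ √q = 1/0.5 = 2 ⇒ q* = 4.
From the budget, 6·r = 138 − 6·4 = 114, so r* = 19.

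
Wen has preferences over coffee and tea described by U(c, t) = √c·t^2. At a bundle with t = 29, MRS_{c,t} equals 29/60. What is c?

MU_c = 0.5·c^(-0.5)·t^2 and MU_t = 2·√c·t.
MRS = MU_c/MU_t = (0.25)·t/c.
Substitute t = 29: MRS = 7.25/c. Setting 7.25/c = 29/60 gives c = 7.25/(29/60) = 15.

c = 15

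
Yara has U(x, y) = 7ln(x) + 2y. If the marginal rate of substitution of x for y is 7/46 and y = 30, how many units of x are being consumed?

x = 23

MU_x = 7/x, MU_y = 2.
MRS = 7/x ÷ 2.
MRS depends only on x: 3.5/x = 7/46 ⇒ x = 3.5/(7/46) = 23.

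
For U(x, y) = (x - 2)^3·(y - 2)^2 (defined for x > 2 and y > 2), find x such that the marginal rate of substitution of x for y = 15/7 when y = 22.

MU_x = 3·(x−2)^2·(y−2)^2, MU_y = 2·(x−2)^3·(y−2).
MRS = (3/2)·(y−2)/(x−2).
Substitute y = 22: MRS = 30/(x − 2). Setting this equal to 15/7 gives x − 2 = 30/(15/7) = 14, so x = 16.

x = 16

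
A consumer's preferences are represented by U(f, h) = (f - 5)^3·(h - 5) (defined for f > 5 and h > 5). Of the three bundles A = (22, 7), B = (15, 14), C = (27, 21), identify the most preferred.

Bundle C

Evaluate utility at each bundle:
U(A) = 9826.
U(B) = 9000.
U(C) = 170368.
Highest utility is C, so C ≻ A ≻ B.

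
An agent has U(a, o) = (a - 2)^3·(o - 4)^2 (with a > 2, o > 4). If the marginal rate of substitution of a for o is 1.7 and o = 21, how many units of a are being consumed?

a = 17

MU_a = 3·(a−2)^2·(o−4)^2, MU_o = 2·(a−2)^3·(o−4).
MRS = (3/2)·(o−4)/(a−2).
Substitute o = 21: MRS = 25.5/(a − 2). Setting this equal to 1.7 gives a − 2 = 25.5/1.7 = 15, so a = 17.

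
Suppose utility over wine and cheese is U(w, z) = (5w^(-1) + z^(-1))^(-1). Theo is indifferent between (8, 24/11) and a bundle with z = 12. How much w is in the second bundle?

U depends on (w, z) only through S = 5w^(-1) + z^(-1), so equal utility means equal S. At (8, 24/11): S = 13/12.
With z = 12: 12^(-1) = 1/12, so 5w^(-1) = 13/12 − 1/12 = 1, i.e. w^(-1) = 0.2.
Hence w = 1/0.2 = 5.
Check: U(5, 12) = 0.9231.

w = 5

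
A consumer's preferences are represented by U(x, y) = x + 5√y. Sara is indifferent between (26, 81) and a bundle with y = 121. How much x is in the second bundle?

U(26, 81) = 71.
Set U(x, 121) = 71 and solve.
With y = 121: √121 = 11, so x = 71 − 5·11 = 16.
Check: U(16, 121) = 71.

x = 16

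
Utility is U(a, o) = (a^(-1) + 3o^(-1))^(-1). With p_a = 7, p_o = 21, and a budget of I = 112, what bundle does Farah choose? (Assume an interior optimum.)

For CES with ρ = -1, MRS = (1/3)·(o/a)^2.
Tangency: set MRS = p_a/p_o = 7/21 = 1/3.
So (o/a)^2 = 1; taking the square root, o/a = 1, i.e. o = a.
Substitute into the budget 7·a + 21·o = 112: 28·a = 112, so a* = 4 and o* = 4.

a* = 4, o* = 4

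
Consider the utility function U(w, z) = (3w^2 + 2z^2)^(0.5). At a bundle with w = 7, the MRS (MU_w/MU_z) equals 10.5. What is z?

For CES with ρ = 2, MRS = (3/2)·(z/w)^(-1).
Setting (3/2)·(z/7)^(-1) = 10.5 gives (z/7)^(-1) = 7, so z/7 = 1/7 and z = 1.

z = 1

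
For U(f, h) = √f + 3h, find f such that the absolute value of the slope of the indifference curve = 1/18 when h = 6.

MU_f = 1/(2√f), MU_h = 3.
MRS = 1/(2√f) ÷ 3.
MRS depends only on f: (1/6)/√f = 1/18 ⇒ √f = (1/6)/(1/18) = 3 ⇒ f = 9.

f = 9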